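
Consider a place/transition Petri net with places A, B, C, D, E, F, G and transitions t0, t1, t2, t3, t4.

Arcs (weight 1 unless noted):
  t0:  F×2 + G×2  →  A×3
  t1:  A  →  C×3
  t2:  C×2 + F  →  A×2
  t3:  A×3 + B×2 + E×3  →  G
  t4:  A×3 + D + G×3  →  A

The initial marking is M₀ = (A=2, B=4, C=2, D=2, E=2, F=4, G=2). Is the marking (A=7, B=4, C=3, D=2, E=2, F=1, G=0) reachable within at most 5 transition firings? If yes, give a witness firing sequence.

NO — not reachable within 5 firings

depth 0: 1 marking
depth 1: 4 markings reached so far
depth 2: 8 markings reached so far
depth 3: 12 markings reached so far
depth 4: 17 markings reached so far
depth 5: 23 markings reached so far
target is not among the 23 markings reachable within 5 steps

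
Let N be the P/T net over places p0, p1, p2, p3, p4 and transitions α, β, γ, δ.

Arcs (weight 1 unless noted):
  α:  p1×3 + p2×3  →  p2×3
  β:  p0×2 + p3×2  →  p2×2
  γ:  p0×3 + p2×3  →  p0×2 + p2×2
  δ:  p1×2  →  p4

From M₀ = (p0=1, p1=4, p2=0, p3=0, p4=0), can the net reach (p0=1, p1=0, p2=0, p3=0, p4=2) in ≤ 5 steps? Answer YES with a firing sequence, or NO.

step 1: fire δ:  (p0=1, p1=4, p2=0, p3=0, p4=0) → (p0=1, p1=2, p2=0, p3=0, p4=1)
step 2: fire δ:  (p0=1, p1=2, p2=0, p3=0, p4=1) → (p0=1, p1=0, p2=0, p3=0, p4=2)

YES — reachable via ⟨δ, δ⟩ (2 firings)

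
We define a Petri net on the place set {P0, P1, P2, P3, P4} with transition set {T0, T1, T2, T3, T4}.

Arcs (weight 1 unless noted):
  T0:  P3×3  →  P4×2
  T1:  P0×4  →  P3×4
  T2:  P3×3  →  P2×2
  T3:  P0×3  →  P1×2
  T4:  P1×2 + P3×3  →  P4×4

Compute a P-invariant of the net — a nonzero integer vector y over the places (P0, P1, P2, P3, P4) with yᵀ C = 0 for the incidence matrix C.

y = (P0:2, P1:3, P2:3, P3:2, P4:3)

Incidence matrix C (rows=places, cols=transitions):
       T0   T1   T2   T3   T4
   P0   0   -4    0   -3    0
   P1   0    0    0    2   -2
   P2   0    0    2    0    0
   P3  -3    4   -3    0   -3
   P4   2    0    0    0    4

Candidate y = [2, 3, 3, 2, 3]; check y·C column-wise:
  col T0: 2·0 + 3·0 + 3·0 + 2·-3 + 3·2 = 0
  col T1: 2·-4 + 3·0 + 3·0 + 2·4 + 3·0 = 0
  col T2: 2·0 + 3·0 + 3·2 + 2·-3 + 3·0 = 0
  col T3: 2·-3 + 3·2 + 3·0 + 2·0 + 3·0 = 0
  col T4: 2·0 + 3·-2 + 3·0 + 2·-3 + 3·4 = 0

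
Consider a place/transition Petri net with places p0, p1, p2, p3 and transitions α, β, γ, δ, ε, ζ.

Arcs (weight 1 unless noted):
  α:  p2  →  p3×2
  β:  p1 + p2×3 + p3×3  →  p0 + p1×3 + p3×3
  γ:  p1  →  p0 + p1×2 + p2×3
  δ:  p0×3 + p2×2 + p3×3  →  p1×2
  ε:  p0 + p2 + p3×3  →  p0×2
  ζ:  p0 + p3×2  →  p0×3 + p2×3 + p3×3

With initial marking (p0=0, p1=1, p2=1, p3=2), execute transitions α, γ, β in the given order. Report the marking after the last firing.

step 1: fire α:  (p0=0, p1=1, p2=1, p3=2) → (p0=0, p1=1, p2=0, p3=4)
step 2: fire γ:  (p0=0, p1=1, p2=0, p3=4) → (p0=1, p1=2, p2=3, p3=4)
step 3: fire β:  (p0=1, p1=2, p2=3, p3=4) → (p0=2, p1=4, p2=0, p3=4)

(p0=2, p1=4, p2=0, p3=4)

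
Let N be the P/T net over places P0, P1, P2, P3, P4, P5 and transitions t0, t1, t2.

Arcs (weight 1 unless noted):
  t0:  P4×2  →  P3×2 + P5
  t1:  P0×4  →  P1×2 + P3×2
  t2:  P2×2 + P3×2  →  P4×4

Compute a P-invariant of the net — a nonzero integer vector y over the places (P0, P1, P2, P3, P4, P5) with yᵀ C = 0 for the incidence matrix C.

y = (P0:1, P1:2, P2:0, P3:0, P4:0, P5:0)

Incidence matrix C (rows=places, cols=transitions):
       t0   t1   t2
   P0   0   -4    0
   P1   0    2    0
   P2   0    0   -2
   P3   2    2   -2
   P4  -2    0    4
   P5   1    0    0

Candidate y = [1, 2, 0, 0, 0, 0]; check y·C column-wise:
  col t0: 1·0 + 2·0 + 0·2 + 0·-2 + 0·1 = 0
  col t1: 1·-4 + 2·2 + 0·2 = 0
  col t2: 1·0 + 2·0 + 0·-2 + 0·-2 + 0·4 = 0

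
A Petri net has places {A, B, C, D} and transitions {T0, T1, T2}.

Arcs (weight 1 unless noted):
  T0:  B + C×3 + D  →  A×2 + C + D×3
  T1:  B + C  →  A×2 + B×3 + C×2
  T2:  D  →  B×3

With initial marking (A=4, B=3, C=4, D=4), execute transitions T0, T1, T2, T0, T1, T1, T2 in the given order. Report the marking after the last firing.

(A=14, B=13, C=3, D=6)

step 1: fire T0:  (A=4, B=3, C=4, D=4) → (A=6, B=2, C=2, D=6)
step 2: fire T1:  (A=6, B=2, C=2, D=6) → (A=8, B=4, C=3, D=6)
step 3: fire T2:  (A=8, B=4, C=3, D=6) → (A=8, B=7, C=3, D=5)
step 4: fire T0:  (A=8, B=7, C=3, D=5) → (A=10, B=6, C=1, D=7)
step 5: fire T1:  (A=10, B=6, C=1, D=7) → (A=12, B=8, C=2, D=7)
step 6: fire T1:  (A=12, B=8, C=2, D=7) → (A=14, B=10, C=3, D=7)
step 7: fire T2:  (A=14, B=10, C=3, D=7) → (A=14, B=13, C=3, D=6)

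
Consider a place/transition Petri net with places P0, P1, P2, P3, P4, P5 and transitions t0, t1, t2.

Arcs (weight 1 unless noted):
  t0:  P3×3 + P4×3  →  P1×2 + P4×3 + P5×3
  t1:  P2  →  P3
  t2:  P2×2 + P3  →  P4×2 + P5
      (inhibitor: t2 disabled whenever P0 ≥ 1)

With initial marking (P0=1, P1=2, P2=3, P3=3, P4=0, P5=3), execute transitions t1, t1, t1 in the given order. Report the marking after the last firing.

(P0=1, P1=2, P2=0, P3=6, P4=0, P5=3)

step 1: fire t1:  (P0=1, P1=2, P2=3, P3=3, P4=0, P5=3) → (P0=1, P1=2, P2=2, P3=4, P4=0, P5=3)
step 2: fire t1:  (P0=1, P1=2, P2=2, P3=4, P4=0, P5=3) → (P0=1, P1=2, P2=1, P3=5, P4=0, P5=3)
step 3: fire t1:  (P0=1, P1=2, P2=1, P3=5, P4=0, P5=3) → (P0=1, P1=2, P2=0, P3=6, P4=0, P5=3)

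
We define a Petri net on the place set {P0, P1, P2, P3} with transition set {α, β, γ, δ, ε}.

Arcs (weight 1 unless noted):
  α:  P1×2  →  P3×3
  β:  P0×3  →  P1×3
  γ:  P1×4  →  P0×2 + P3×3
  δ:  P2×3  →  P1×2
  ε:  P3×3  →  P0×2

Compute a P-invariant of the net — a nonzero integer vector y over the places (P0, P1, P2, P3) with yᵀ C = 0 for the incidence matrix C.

y = (P0:3, P1:3, P2:2, P3:2)

Incidence matrix C (rows=places, cols=transitions):
        α    β    γ    δ    ε
   P0   0   -3    2    0    2
   P1  -2    3   -4    2    0
   P2   0    0    0   -3    0
   P3   3    0    3    0   -3

Candidate y = [3, 3, 2, 2]; check y·C column-wise:
  col α: 3·0 + 3·-2 + 2·0 + 2·3 = 0
  col β: 3·-3 + 3·3 + 2·0 + 2·0 = 0
  col γ: 3·2 + 3·-4 + 2·0 + 2·3 = 0
  col δ: 3·0 + 3·2 + 2·-3 + 2·0 = 0
  col ε: 3·2 + 3·0 + 2·0 + 2·-3 = 0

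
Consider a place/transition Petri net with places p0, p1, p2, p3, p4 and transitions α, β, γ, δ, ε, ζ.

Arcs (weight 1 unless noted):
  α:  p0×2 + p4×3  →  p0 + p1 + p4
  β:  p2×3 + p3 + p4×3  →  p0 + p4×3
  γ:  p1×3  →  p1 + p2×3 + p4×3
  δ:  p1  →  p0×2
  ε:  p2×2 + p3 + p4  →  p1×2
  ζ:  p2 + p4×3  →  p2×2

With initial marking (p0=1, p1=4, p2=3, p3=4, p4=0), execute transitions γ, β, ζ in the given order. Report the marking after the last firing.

step 1: fire γ:  (p0=1, p1=4, p2=3, p3=4, p4=0) → (p0=1, p1=2, p2=6, p3=4, p4=3)
step 2: fire β:  (p0=1, p1=2, p2=6, p3=4, p4=3) → (p0=2, p1=2, p2=3, p3=3, p4=3)
step 3: fire ζ:  (p0=2, p1=2, p2=3, p3=3, p4=3) → (p0=2, p1=2, p2=4, p3=3, p4=0)

(p0=2, p1=2, p2=4, p3=3, p4=0)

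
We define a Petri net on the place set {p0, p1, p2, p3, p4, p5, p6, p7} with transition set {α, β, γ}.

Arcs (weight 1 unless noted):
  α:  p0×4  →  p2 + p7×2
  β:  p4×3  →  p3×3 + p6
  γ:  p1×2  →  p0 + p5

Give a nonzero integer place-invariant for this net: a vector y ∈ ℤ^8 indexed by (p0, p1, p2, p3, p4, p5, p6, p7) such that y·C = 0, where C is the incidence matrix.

y = (p0:2, p1:1, p2:8, p3:0, p4:0, p5:0, p6:0, p7:0)

Incidence matrix C (rows=places, cols=transitions):
        α    β    γ
   p0  -4    0    1
   p1   0    0   -2
   p2   1    0    0
   p3   0    3    0
   p4   0   -3    0
   p5   0    0    1
   p6   0    1    0
   p7   2    0    0

Candidate y = [2, 1, 8, 0, 0, 0, 0, 0]; check y·C column-wise:
  col α: 2·-4 + 1·0 + 8·1 + 0·2 = 0
  col β: 2·0 + 1·0 + 8·0 + 0·3 + 0·-3 + 0·1 = 0
  col γ: 2·1 + 1·-2 + 8·0 + 0·1 = 0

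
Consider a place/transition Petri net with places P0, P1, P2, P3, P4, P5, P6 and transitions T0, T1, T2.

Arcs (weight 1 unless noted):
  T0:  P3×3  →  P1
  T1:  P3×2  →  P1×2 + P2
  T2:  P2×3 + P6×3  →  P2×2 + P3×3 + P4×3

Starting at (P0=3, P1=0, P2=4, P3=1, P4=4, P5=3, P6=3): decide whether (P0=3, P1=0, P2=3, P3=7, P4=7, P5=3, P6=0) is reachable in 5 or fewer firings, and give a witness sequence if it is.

depth 0: 1 marking
depth 1: 2 markings reached so far
depth 2: 4 markings reached so far
depth 3: 5 markings reached so far
depth 4: 5 markings reached so far
(frontier empty at depth 4; search complete)
target is not among the 5 markings reachable within 5 steps

NO — not reachable within 5 firings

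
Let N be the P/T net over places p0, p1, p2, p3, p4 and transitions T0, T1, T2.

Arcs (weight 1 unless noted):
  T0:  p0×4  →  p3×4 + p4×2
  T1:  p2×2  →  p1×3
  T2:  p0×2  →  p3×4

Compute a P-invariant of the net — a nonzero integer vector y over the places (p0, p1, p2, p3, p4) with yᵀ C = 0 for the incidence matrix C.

Incidence matrix C (rows=places, cols=transitions):
       T0   T1   T2
   p0  -4    0   -2
   p1   0    3    0
   p2   0   -2    0
   p3   4    0    4
   p4   2    0    0

Candidate y = [0, 2, 3, 0, 0]; check y·C column-wise:
  col T0: 0·-4 + 2·0 + 3·0 + 0·4 + 0·2 = 0
  col T1: 2·3 + 3·-2 = 0
  col T2: 0·-2 + 2·0 + 3·0 + 0·4 = 0

y = (p0:0, p1:2, p2:3, p3:0, p4:0)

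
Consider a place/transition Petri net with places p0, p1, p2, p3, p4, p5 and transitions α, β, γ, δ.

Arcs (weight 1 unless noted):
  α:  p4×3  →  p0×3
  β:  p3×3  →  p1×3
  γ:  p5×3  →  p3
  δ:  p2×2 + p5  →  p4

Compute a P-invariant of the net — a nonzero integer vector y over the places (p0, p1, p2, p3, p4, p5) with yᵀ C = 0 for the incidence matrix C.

Incidence matrix C (rows=places, cols=transitions):
        α    β    γ    δ
   p0   3    0    0    0
   p1   0    3    0    0
   p2   0    0    0   -2
   p3   0   -3    1    0
   p4  -3    0    0    1
   p5   0    0   -3   -1

Candidate y = [2, 0, 1, 0, 2, 0]; check y·C column-wise:
  col α: 2·3 + 1·0 + 2·-3 = 0
  col β: 2·0 + 0·3 + 1·0 + 0·-3 + 2·0 = 0
  col γ: 2·0 + 1·0 + 0·1 + 2·0 + 0·-3 = 0
  col δ: 2·0 + 1·-2 + 2·1 + 0·-1 = 0

y = (p0:2, p1:0, p2:1, p3:0, p4:2, p5:0)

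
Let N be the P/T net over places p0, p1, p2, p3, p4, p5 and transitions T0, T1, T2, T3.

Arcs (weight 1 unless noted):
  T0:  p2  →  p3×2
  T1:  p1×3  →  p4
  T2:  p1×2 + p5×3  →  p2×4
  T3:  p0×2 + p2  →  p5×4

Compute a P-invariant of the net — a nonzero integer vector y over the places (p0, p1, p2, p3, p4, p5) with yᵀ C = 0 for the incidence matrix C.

y = (p0:1, p1:-4, p2:-2, p3:-1, p4:-12, p5:0)

Incidence matrix C (rows=places, cols=transitions):
       T0   T1   T2   T3
   p0   0    0    0   -2
   p1   0   -3   -2    0
   p2  -1    0    4   -1
   p3   2    0    0    0
   p4   0    1    0    0
   p5   0    0   -3    4

Candidate y = [1, -4, -2, -1, -12, 0]; check y·C column-wise:
  col T0: 1·0 + -4·0 + -2·-1 + -1·2 + -12·0 = 0
  col T1: 1·0 + -4·-3 + -2·0 + -1·0 + -12·1 = 0
  col T2: 1·0 + -4·-2 + -2·4 + -1·0 + -12·0 + 0·-3 = 0
  col T3: 1·-2 + -4·0 + -2·-1 + -1·0 + -12·0 + 0·4 = 0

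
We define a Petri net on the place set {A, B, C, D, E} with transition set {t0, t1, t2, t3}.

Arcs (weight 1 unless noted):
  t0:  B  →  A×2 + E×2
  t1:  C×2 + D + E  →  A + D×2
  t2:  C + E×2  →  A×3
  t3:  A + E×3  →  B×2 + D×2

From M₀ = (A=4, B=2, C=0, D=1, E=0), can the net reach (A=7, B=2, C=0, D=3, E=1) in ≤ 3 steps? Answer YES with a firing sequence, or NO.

step 1: fire t0:  (A=4, B=2, C=0, D=1, E=0) → (A=6, B=1, C=0, D=1, E=2)
step 2: fire t0:  (A=6, B=1, C=0, D=1, E=2) → (A=8, B=0, C=0, D=1, E=4)
step 3: fire t3:  (A=8, B=0, C=0, D=1, E=4) → (A=7, B=2, C=0, D=3, E=1)

YES — reachable via ⟨t0, t0, t3⟩ (3 firings)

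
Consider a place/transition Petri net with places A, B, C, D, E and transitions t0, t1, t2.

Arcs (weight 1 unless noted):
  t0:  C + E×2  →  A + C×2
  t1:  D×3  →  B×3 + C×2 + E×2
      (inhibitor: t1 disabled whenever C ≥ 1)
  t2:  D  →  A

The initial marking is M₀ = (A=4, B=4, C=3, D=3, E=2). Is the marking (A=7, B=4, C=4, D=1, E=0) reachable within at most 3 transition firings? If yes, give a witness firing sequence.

YES — reachable via ⟨t0, t2, t2⟩ (3 firings)

step 1: fire t0:  (A=4, B=4, C=3, D=3, E=2) → (A=5, B=4, C=4, D=3, E=0)
step 2: fire t2:  (A=5, B=4, C=4, D=3, E=0) → (A=6, B=4, C=4, D=2, E=0)
step 3: fire t2:  (A=6, B=4, C=4, D=2, E=0) → (A=7, B=4, C=4, D=1, E=0)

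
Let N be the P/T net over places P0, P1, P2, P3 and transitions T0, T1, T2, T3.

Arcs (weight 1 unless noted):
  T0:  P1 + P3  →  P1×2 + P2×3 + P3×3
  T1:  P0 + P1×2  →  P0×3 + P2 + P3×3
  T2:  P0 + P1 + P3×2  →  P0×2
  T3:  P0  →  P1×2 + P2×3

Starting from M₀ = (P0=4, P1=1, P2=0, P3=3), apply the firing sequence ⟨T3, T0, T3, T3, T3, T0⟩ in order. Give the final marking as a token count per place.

(P0=0, P1=11, P2=18, P3=7)

step 1: fire T3:  (P0=4, P1=1, P2=0, P3=3) → (P0=3, P1=3, P2=3, P3=3)
step 2: fire T0:  (P0=3, P1=3, P2=3, P3=3) → (P0=3, P1=4, P2=6, P3=5)
step 3: fire T3:  (P0=3, P1=4, P2=6, P3=5) → (P0=2, P1=6, P2=9, P3=5)
step 4: fire T3:  (P0=2, P1=6, P2=9, P3=5) → (P0=1, P1=8, P2=12, P3=5)
step 5: fire T3:  (P0=1, P1=8, P2=12, P3=5) → (P0=0, P1=10, P2=15, P3=5)
step 6: fire T0:  (P0=0, P1=10, P2=15, P3=5) → (P0=0, P1=11, P2=18, P3=7)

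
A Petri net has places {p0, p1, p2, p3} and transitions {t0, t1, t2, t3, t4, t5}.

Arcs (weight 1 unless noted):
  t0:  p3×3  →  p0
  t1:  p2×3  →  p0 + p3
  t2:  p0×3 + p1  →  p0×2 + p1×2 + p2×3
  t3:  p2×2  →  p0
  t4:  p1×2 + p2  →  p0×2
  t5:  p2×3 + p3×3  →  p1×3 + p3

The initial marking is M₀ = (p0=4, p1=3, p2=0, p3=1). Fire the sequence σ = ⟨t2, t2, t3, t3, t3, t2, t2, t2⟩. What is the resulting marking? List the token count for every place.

(p0=2, p1=8, p2=9, p3=1)

step 1: fire t2:  (p0=4, p1=3, p2=0, p3=1) → (p0=3, p1=4, p2=3, p3=1)
step 2: fire t2:  (p0=3, p1=4, p2=3, p3=1) → (p0=2, p1=5, p2=6, p3=1)
step 3: fire t3:  (p0=2, p1=5, p2=6, p3=1) → (p0=3, p1=5, p2=4, p3=1)
step 4: fire t3:  (p0=3, p1=5, p2=4, p3=1) → (p0=4, p1=5, p2=2, p3=1)
step 5: fire t3:  (p0=4, p1=5, p2=2, p3=1) → (p0=5, p1=5, p2=0, p3=1)
step 6: fire t2:  (p0=5, p1=5, p2=0, p3=1) → (p0=4, p1=6, p2=3, p3=1)
step 7: fire t2:  (p0=4, p1=6, p2=3, p3=1) → (p0=3, p1=7, p2=6, p3=1)
step 8: fire t2:  (p0=3, p1=7, p2=6, p3=1) → (p0=2, p1=8, p2=9, p3=1)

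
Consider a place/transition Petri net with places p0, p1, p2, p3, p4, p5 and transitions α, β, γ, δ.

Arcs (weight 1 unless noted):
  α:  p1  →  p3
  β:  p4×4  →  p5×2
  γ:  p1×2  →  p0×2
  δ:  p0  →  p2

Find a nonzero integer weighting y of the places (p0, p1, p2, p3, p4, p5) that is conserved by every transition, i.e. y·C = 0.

y = (p0:1, p1:1, p2:1, p3:1, p4:0, p5:0)

Incidence matrix C (rows=places, cols=transitions):
        α    β    γ    δ
   p0   0    0    2   -1
   p1  -1    0   -2    0
   p2   0    0    0    1
   p3   1    0    0    0
   p4   0   -4    0    0
   p5   0    2    0    0

Candidate y = [1, 1, 1, 1, 0, 0]; check y·C column-wise:
  col α: 1·0 + 1·-1 + 1·0 + 1·1 = 0
  col β: 1·0 + 1·0 + 1·0 + 1·0 + 0·-4 + 0·2 = 0
  col γ: 1·2 + 1·-2 + 1·0 + 1·0 = 0
  col δ: 1·-1 + 1·0 + 1·1 + 1·0 = 0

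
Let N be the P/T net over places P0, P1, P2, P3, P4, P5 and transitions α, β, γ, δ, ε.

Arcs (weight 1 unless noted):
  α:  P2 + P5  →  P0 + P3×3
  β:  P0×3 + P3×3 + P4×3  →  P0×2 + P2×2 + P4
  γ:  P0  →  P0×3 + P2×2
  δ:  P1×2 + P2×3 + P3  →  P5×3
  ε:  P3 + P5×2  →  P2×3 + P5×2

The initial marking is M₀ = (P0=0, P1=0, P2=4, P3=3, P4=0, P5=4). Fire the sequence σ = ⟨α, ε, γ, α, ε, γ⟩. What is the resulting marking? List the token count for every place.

(P0=6, P1=0, P2=12, P3=7, P4=0, P5=2)

step 1: fire α:  (P0=0, P1=0, P2=4, P3=3, P4=0, P5=4) → (P0=1, P1=0, P2=3, P3=6, P4=0, P5=3)
step 2: fire ε:  (P0=1, P1=0, P2=3, P3=6, P4=0, P5=3) → (P0=1, P1=0, P2=6, P3=5, P4=0, P5=3)
step 3: fire γ:  (P0=1, P1=0, P2=6, P3=5, P4=0, P5=3) → (P0=3, P1=0, P2=8, P3=5, P4=0, P5=3)
step 4: fire α:  (P0=3, P1=0, P2=8, P3=5, P4=0, P5=3) → (P0=4, P1=0, P2=7, P3=8, P4=0, P5=2)
step 5: fire ε:  (P0=4, P1=0, P2=7, P3=8, P4=0, P5=2) → (P0=4, P1=0, P2=10, P3=7, P4=0, P5=2)
step 6: fire γ:  (P0=4, P1=0, P2=10, P3=7, P4=0, P5=2) → (P0=6, P1=0, P2=12, P3=7, P4=0, P5=2)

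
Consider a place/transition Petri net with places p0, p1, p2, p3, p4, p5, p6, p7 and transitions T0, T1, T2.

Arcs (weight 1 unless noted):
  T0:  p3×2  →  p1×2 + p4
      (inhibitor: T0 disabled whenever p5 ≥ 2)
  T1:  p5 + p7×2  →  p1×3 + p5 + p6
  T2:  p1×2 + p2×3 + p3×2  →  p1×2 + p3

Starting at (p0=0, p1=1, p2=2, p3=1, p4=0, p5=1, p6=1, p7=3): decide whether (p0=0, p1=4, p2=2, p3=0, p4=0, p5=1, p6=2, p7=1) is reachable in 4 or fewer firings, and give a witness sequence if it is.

depth 0: 1 marking
depth 1: 2 markings reached so far
depth 2: 2 markings reached so far
(frontier empty at depth 2; search complete)
target is not among the 2 markings reachable within 4 steps

NO — not reachable within 4 firings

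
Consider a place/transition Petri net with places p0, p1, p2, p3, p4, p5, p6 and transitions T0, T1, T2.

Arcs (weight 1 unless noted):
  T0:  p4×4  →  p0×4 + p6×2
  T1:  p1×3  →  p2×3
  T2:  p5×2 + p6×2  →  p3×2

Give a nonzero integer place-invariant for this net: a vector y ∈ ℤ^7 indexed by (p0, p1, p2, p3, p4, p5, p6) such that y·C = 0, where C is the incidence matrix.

y = (p0:0, p1:1, p2:1, p3:0, p4:0, p5:0, p6:0)

Incidence matrix C (rows=places, cols=transitions):
       T0   T1   T2
   p0   4    0    0
   p1   0   -3    0
   p2   0    3    0
   p3   0    0    2
   p4  -4    0    0
   p5   0    0   -2
   p6   2    0   -2

Candidate y = [0, 1, 1, 0, 0, 0, 0]; check y·C column-wise:
  col T0: 0·4 + 1·0 + 1·0 + 0·-4 + 0·2 = 0
  col T1: 1·-3 + 1·3 = 0
  col T2: 1·0 + 1·0 + 0·2 + 0·-2 + 0·-2 = 0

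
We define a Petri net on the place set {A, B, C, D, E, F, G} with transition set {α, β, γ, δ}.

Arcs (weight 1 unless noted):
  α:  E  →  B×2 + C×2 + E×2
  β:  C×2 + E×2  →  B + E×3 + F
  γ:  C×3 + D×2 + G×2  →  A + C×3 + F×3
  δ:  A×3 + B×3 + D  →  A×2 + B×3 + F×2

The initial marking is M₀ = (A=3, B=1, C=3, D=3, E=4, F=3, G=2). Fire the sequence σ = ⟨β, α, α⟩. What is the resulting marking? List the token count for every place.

(A=3, B=6, C=5, D=3, E=7, F=4, G=2)

step 1: fire β:  (A=3, B=1, C=3, D=3, E=4, F=3, G=2) → (A=3, B=2, C=1, D=3, E=5, F=4, G=2)
step 2: fire α:  (A=3, B=2, C=1, D=3, E=5, F=4, G=2) → (A=3, B=4, C=3, D=3, E=6, F=4, G=2)
step 3: fire α:  (A=3, B=4, C=3, D=3, E=6, F=4, G=2) → (A=3, B=6, C=5, D=3, E=7, F=4, G=2)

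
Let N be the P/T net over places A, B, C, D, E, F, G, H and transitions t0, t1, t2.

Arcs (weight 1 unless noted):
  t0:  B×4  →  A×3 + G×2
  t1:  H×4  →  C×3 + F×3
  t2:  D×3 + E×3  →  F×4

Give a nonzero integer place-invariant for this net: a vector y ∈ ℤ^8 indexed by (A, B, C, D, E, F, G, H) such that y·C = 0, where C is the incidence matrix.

Incidence matrix C (rows=places, cols=transitions):
       t0   t1   t2
    A   3    0    0
    B  -4    0    0
    C   0    3    0
    D   0    0   -3
    E   0    0   -3
    F   0    3    4
    G   2    0    0
    H   0   -4    0

Candidate y = [4, 3, 0, 0, 0, 0, 0, 0]; check y·C column-wise:
  col t0: 4·3 + 3·-4 + 0·2 = 0
  col t1: 4·0 + 3·0 + 0·3 + 0·3 + 0·-4 = 0
  col t2: 4·0 + 3·0 + 0·-3 + 0·-3 + 0·4 = 0

y = (A:4, B:3, C:0, D:0, E:0, F:0, G:0, H:0)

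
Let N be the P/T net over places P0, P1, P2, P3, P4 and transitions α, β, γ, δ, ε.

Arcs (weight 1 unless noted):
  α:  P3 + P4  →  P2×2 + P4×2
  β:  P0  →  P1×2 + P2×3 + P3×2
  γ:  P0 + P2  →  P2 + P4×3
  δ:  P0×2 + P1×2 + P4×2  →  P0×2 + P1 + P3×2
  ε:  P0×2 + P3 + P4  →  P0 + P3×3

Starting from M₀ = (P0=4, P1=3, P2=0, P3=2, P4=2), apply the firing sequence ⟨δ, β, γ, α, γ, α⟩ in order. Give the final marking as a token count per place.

(P0=1, P1=4, P2=7, P3=4, P4=8)

step 1: fire δ:  (P0=4, P1=3, P2=0, P3=2, P4=2) → (P0=4, P1=2, P2=0, P3=4, P4=0)
step 2: fire β:  (P0=4, P1=2, P2=0, P3=4, P4=0) → (P0=3, P1=4, P2=3, P3=6, P4=0)
step 3: fire γ:  (P0=3, P1=4, P2=3, P3=6, P4=0) → (P0=2, P1=4, P2=3, P3=6, P4=3)
step 4: fire α:  (P0=2, P1=4, P2=3, P3=6, P4=3) → (P0=2, P1=4, P2=5, P3=5, P4=4)
step 5: fire γ:  (P0=2, P1=4, P2=5, P3=5, P4=4) → (P0=1, P1=4, P2=5, P3=5, P4=7)
step 6: fire α:  (P0=1, P1=4, P2=5, P3=5, P4=7) → (P0=1, P1=4, P2=7, P3=4, P4=8)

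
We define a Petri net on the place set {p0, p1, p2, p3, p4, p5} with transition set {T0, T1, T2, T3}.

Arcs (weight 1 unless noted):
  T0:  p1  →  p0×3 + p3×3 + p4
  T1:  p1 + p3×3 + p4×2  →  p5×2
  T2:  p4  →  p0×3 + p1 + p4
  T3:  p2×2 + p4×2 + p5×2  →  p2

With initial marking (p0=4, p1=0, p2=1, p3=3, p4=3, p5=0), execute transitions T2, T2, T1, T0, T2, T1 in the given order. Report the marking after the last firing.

(p0=16, p1=0, p2=1, p3=0, p4=0, p5=4)

step 1: fire T2:  (p0=4, p1=0, p2=1, p3=3, p4=3, p5=0) → (p0=7, p1=1, p2=1, p3=3, p4=3, p5=0)
step 2: fire T2:  (p0=7, p1=1, p2=1, p3=3, p4=3, p5=0) → (p0=10, p1=2, p2=1, p3=3, p4=3, p5=0)
step 3: fire T1:  (p0=10, p1=2, p2=1, p3=3, p4=3, p5=0) → (p0=10, p1=1, p2=1, p3=0, p4=1, p5=2)
step 4: fire T0:  (p0=10, p1=1, p2=1, p3=0, p4=1, p5=2) → (p0=13, p1=0, p2=1, p3=3, p4=2, p5=2)
step 5: fire T2:  (p0=13, p1=0, p2=1, p3=3, p4=2, p5=2) → (p0=16, p1=1, p2=1, p3=3, p4=2, p5=2)
step 6: fire T1:  (p0=16, p1=1, p2=1, p3=3, p4=2, p5=2) → (p0=16, p1=0, p2=1, p3=0, p4=0, p5=4)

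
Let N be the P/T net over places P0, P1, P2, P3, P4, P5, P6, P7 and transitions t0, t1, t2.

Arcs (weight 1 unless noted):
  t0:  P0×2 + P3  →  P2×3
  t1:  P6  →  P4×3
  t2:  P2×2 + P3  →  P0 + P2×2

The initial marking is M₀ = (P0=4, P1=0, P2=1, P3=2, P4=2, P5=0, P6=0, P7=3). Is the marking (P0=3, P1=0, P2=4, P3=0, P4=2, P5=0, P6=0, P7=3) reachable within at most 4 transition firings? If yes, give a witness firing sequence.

YES — reachable via ⟨t0, t2⟩ (2 firings)

step 1: fire t0:  (P0=4, P1=0, P2=1, P3=2, P4=2, P5=0, P6=0, P7=3) → (P0=2, P1=0, P2=4, P3=1, P4=2, P5=0, P6=0, P7=3)
step 2: fire t2:  (P0=2, P1=0, P2=4, P3=1, P4=2, P5=0, P6=0, P7=3) → (P0=3, P1=0, P2=4, P3=0, P4=2, P5=0, P6=0, P7=3)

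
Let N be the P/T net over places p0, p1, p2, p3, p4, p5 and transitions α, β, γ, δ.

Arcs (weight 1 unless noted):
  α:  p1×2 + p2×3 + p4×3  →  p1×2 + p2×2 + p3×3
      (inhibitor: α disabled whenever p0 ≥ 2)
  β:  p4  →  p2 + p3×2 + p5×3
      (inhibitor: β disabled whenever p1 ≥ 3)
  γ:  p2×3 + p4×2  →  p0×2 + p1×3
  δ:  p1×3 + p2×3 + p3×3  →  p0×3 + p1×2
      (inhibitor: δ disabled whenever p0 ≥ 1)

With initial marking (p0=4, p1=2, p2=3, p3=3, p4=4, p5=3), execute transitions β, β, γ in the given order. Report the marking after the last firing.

step 1: fire β:  (p0=4, p1=2, p2=3, p3=3, p4=4, p5=3) → (p0=4, p1=2, p2=4, p3=5, p4=3, p5=6)
step 2: fire β:  (p0=4, p1=2, p2=4, p3=5, p4=3, p5=6) → (p0=4, p1=2, p2=5, p3=7, p4=2, p5=9)
step 3: fire γ:  (p0=4, p1=2, p2=5, p3=7, p4=2, p5=9) → (p0=6, p1=5, p2=2, p3=7, p4=0, p5=9)

(p0=6, p1=5, p2=2, p3=7, p4=0, p5=9)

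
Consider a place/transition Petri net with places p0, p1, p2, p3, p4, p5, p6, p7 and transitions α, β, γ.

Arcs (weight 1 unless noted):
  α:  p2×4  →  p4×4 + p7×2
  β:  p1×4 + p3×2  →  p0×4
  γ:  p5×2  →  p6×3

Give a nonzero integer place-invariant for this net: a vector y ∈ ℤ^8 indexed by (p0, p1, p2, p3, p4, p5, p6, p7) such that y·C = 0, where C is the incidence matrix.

Incidence matrix C (rows=places, cols=transitions):
        α    β    γ
   p0   0    4    0
   p1   0   -4    0
   p2  -4    0    0
   p3   0   -2    0
   p4   4    0    0
   p5   0    0   -2
   p6   0    0    3
   p7   2    0    0

Candidate y = [1, 1, 0, 0, 0, 0, 0, 0]; check y·C column-wise:
  col α: 1·0 + 1·0 + 0·-4 + 0·4 + 0·2 = 0
  col β: 1·4 + 1·-4 + 0·-2 = 0
  col γ: 1·0 + 1·0 + 0·-2 + 0·3 = 0

y = (p0:1, p1:1, p2:0, p3:0, p4:0, p5:0, p6:0, p7:0)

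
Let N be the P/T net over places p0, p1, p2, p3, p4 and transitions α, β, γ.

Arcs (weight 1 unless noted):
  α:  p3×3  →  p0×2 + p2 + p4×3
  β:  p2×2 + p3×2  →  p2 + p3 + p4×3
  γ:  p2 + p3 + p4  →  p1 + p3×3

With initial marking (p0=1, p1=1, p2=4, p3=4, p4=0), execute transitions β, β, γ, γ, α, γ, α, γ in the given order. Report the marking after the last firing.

(p0=5, p1=5, p2=0, p3=4, p4=8)

step 1: fire β:  (p0=1, p1=1, p2=4, p3=4, p4=0) → (p0=1, p1=1, p2=3, p3=3, p4=3)
step 2: fire β:  (p0=1, p1=1, p2=3, p3=3, p4=3) → (p0=1, p1=1, p2=2, p3=2, p4=6)
step 3: fire γ:  (p0=1, p1=1, p2=2, p3=2, p4=6) → (p0=1, p1=2, p2=1, p3=4, p4=5)
step 4: fire γ:  (p0=1, p1=2, p2=1, p3=4, p4=5) → (p0=1, p1=3, p2=0, p3=6, p4=4)
step 5: fire α:  (p0=1, p1=3, p2=0, p3=6, p4=4) → (p0=3, p1=3, p2=1, p3=3, p4=7)
step 6: fire γ:  (p0=3, p1=3, p2=1, p3=3, p4=7) → (p0=3, p1=4, p2=0, p3=5, p4=6)
step 7: fire α:  (p0=3, p1=4, p2=0, p3=5, p4=6) → (p0=5, p1=4, p2=1, p3=2, p4=9)
step 8: fire γ:  (p0=5, p1=4, p2=1, p3=2, p4=9) → (p0=5, p1=5, p2=0, p3=4, p4=8)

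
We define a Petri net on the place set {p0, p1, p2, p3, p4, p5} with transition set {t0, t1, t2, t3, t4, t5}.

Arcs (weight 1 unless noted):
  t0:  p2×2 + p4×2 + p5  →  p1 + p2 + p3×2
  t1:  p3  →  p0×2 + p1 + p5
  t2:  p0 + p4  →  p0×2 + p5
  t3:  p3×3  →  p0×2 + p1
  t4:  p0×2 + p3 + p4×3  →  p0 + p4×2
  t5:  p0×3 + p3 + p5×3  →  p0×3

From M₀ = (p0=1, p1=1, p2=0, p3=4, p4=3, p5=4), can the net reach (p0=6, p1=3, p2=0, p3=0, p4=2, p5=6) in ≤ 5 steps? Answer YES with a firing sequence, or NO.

step 1: fire t1:  (p0=1, p1=1, p2=0, p3=4, p4=3, p5=4) → (p0=3, p1=2, p2=0, p3=3, p4=3, p5=5)
step 2: fire t2:  (p0=3, p1=2, p2=0, p3=3, p4=3, p5=5) → (p0=4, p1=2, p2=0, p3=3, p4=2, p5=6)
step 3: fire t3:  (p0=4, p1=2, p2=0, p3=3, p4=2, p5=6) → (p0=6, p1=3, p2=0, p3=0, p4=2, p5=6)

YES — reachable via ⟨t1, t2, t3⟩ (3 firings)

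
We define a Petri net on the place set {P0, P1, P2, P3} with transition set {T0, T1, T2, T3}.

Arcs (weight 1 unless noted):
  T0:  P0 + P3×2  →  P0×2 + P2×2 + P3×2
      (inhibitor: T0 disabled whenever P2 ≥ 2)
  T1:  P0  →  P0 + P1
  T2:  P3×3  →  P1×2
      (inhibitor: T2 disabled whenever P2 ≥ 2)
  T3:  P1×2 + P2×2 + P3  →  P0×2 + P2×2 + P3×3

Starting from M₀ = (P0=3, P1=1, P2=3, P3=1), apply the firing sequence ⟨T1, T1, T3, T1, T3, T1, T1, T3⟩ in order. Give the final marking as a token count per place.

(P0=9, P1=0, P2=3, P3=7)

step 1: fire T1:  (P0=3, P1=1, P2=3, P3=1) → (P0=3, P1=2, P2=3, P3=1)
step 2: fire T1:  (P0=3, P1=2, P2=3, P3=1) → (P0=3, P1=3, P2=3, P3=1)
step 3: fire T3:  (P0=3, P1=3, P2=3, P3=1) → (P0=5, P1=1, P2=3, P3=3)
step 4: fire T1:  (P0=5, P1=1, P2=3, P3=3) → (P0=5, P1=2, P2=3, P3=3)
step 5: fire T3:  (P0=5, P1=2, P2=3, P3=3) → (P0=7, P1=0, P2=3, P3=5)
step 6: fire T1:  (P0=7, P1=0, P2=3, P3=5) → (P0=7, P1=1, P2=3, P3=5)
step 7: fire T1:  (P0=7, P1=1, P2=3, P3=5) → (P0=7, P1=2, P2=3, P3=5)
step 8: fire T3:  (P0=7, P1=2, P2=3, P3=5) → (P0=9, P1=0, P2=3, P3=7)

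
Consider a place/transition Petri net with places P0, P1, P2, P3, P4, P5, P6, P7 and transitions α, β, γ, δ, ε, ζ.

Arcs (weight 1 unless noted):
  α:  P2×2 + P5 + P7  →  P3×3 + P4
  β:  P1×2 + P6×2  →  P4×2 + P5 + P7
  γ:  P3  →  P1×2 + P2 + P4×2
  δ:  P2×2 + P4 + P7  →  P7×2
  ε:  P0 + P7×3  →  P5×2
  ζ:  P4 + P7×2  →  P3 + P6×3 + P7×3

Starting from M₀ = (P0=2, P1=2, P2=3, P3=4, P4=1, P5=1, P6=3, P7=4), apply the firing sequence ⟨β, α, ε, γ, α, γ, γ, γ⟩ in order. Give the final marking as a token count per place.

step 1: fire β:  (P0=2, P1=2, P2=3, P3=4, P4=1, P5=1, P6=3, P7=4) → (P0=2, P1=0, P2=3, P3=4, P4=3, P5=2, P6=1, P7=5)
step 2: fire α:  (P0=2, P1=0, P2=3, P3=4, P4=3, P5=2, P6=1, P7=5) → (P0=2, P1=0, P2=1, P3=7, P4=4, P5=1, P6=1, P7=4)
step 3: fire ε:  (P0=2, P1=0, P2=1, P3=7, P4=4, P5=1, P6=1, P7=4) → (P0=1, P1=0, P2=1, P3=7, P4=4, P5=3, P6=1, P7=1)
step 4: fire γ:  (P0=1, P1=0, P2=1, P3=7, P4=4, P5=3, P6=1, P7=1) → (P0=1, P1=2, P2=2, P3=6, P4=6, P5=3, P6=1, P7=1)
step 5: fire α:  (P0=1, P1=2, P2=2, P3=6, P4=6, P5=3, P6=1, P7=1) → (P0=1, P1=2, P2=0, P3=9, P4=7, P5=2, P6=1, P7=0)
step 6: fire γ:  (P0=1, P1=2, P2=0, P3=9, P4=7, P5=2, P6=1, P7=0) → (P0=1, P1=4, P2=1, P3=8, P4=9, P5=2, P6=1, P7=0)
step 7: fire γ:  (P0=1, P1=4, P2=1, P3=8, P4=9, P5=2, P6=1, P7=0) → (P0=1, P1=6, P2=2, P3=7, P4=11, P5=2, P6=1, P7=0)
step 8: fire γ:  (P0=1, P1=6, P2=2, P3=7, P4=11, P5=2, P6=1, P7=0) → (P0=1, P1=8, P2=3, P3=6, P4=13, P5=2, P6=1, P7=0)

(P0=1, P1=8, P2=3, P3=6, P4=13, P5=2, P6=1, P7=0)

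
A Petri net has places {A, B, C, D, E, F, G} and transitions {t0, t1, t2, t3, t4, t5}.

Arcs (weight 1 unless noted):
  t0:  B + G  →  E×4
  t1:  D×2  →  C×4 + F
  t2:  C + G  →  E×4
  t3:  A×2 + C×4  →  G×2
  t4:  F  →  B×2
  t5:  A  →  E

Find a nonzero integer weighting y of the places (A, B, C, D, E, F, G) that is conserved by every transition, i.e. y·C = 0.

y = (A:1, B:1, C:1, D:3, E:1, F:2, G:3)

Incidence matrix C (rows=places, cols=transitions):
       t0   t1   t2   t3   t4   t5
    A   0    0    0   -2    0   -1
    B  -1    0    0    0    2    0
    C   0    4   -1   -4    0    0
    D   0   -2    0    0    0    0
    E   4    0    4    0    0    1
    F   0    1    0    0   -1    0
    G  -1    0   -1    2    0    0

Candidate y = [1, 1, 1, 3, 1, 2, 3]; check y·C column-wise:
  col t0: 1·0 + 1·-1 + 1·0 + 3·0 + 1·4 + 2·0 + 3·-1 = 0
  col t1: 1·0 + 1·0 + 1·4 + 3·-2 + 1·0 + 2·1 + 3·0 = 0
  col t2: 1·0 + 1·0 + 1·-1 + 3·0 + 1·4 + 2·0 + 3·-1 = 0
  col t3: 1·-2 + 1·0 + 1·-4 + 3·0 + 1·0 + 2·0 + 3·2 = 0
  col t4: 1·0 + 1·2 + 1·0 + 3·0 + 1·0 + 2·-1 + 3·0 = 0
  col t5: 1·-1 + 1·0 + 1·0 + 3·0 + 1·1 + 2·0 + 3·0 = 0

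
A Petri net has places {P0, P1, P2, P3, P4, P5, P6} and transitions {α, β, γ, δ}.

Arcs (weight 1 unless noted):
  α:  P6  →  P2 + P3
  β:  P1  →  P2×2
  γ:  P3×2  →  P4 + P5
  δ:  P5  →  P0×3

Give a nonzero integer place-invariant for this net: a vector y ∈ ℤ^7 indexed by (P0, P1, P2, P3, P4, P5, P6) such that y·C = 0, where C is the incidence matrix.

Incidence matrix C (rows=places, cols=transitions):
        α    β    γ    δ
   P0   0    0    0    3
   P1   0   -1    0    0
   P2   1    2    0    0
   P3   1    0   -2    0
   P4   0    0    1    0
   P5   0    0    1   -1
   P6  -1    0    0    0

Candidate y = [0, 2, 1, -1, -2, 0, 0]; check y·C column-wise:
  col α: 2·0 + 1·1 + -1·1 + -2·0 + 0·-1 = 0
  col β: 2·-1 + 1·2 + -1·0 + -2·0 = 0
  col γ: 2·0 + 1·0 + -1·-2 + -2·1 + 0·1 = 0
  col δ: 0·3 + 2·0 + 1·0 + -1·0 + -2·0 + 0·-1 = 0

y = (P0:0, P1:2, P2:1, P3:-1, P4:-2, P5:0, P6:0)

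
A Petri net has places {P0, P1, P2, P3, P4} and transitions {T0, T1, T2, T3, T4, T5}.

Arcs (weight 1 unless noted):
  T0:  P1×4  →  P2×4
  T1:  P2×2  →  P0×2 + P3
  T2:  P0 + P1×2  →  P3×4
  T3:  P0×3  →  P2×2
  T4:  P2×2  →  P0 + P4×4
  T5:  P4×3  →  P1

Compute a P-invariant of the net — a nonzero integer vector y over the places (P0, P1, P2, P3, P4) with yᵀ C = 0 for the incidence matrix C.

Incidence matrix C (rows=places, cols=transitions):
       T0   T1   T2   T3   T4   T5
   P0   0    2   -1   -3    1    0
   P1  -4    0   -2    0    0    1
   P2   4   -2    0    2   -2    0
   P3   0    1    4    0    0    0
   P4   0    0    0    0    4   -3

Candidate y = [2, 3, 3, 2, 1]; check y·C column-wise:
  col T0: 2·0 + 3·-4 + 3·4 + 2·0 + 1·0 = 0
  col T1: 2·2 + 3·0 + 3·-2 + 2·1 + 1·0 = 0
  col T2: 2·-1 + 3·-2 + 3·0 + 2·4 + 1·0 = 0
  col T3: 2·-3 + 3·0 + 3·2 + 2·0 + 1·0 = 0
  col T4: 2·1 + 3·0 + 3·-2 + 2·0 + 1·4 = 0
  col T5: 2·0 + 3·1 + 3·0 + 2·0 + 1·-3 = 0

y = (P0:2, P1:3, P2:3, P3:2, P4:1)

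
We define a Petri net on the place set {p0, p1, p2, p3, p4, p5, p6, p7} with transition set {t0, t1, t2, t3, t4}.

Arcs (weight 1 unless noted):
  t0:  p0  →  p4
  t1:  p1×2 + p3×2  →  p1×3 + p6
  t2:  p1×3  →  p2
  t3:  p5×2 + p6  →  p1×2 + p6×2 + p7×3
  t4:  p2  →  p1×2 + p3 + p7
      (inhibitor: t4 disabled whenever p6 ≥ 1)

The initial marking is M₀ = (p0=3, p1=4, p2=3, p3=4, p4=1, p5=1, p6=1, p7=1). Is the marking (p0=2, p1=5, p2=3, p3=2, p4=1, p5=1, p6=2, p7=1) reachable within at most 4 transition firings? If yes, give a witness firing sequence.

depth 0: 1 marking
depth 1: 4 markings reached so far
depth 2: 9 markings reached so far
depth 3: 15 markings reached so far
depth 4: 21 markings reached so far
target is not among the 21 markings reachable within 4 steps

NO — not reachable within 4 firings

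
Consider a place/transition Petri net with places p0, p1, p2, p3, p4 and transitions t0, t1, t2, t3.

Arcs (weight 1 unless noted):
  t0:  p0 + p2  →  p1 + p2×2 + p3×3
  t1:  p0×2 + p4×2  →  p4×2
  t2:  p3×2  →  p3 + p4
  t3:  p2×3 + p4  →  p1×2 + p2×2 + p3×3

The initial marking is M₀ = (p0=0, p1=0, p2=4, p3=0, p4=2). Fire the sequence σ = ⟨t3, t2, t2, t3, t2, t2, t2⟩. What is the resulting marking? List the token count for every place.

(p0=0, p1=4, p2=2, p3=1, p4=5)

step 1: fire t3:  (p0=0, p1=0, p2=4, p3=0, p4=2) → (p0=0, p1=2, p2=3, p3=3, p4=1)
step 2: fire t2:  (p0=0, p1=2, p2=3, p3=3, p4=1) → (p0=0, p1=2, p2=3, p3=2, p4=2)
step 3: fire t2:  (p0=0, p1=2, p2=3, p3=2, p4=2) → (p0=0, p1=2, p2=3, p3=1, p4=3)
step 4: fire t3:  (p0=0, p1=2, p2=3, p3=1, p4=3) → (p0=0, p1=4, p2=2, p3=4, p4=2)
step 5: fire t2:  (p0=0, p1=4, p2=2, p3=4, p4=2) → (p0=0, p1=4, p2=2, p3=3, p4=3)
step 6: fire t2:  (p0=0, p1=4, p2=2, p3=3, p4=3) → (p0=0, p1=4, p2=2, p3=2, p4=4)
step 7: fire t2:  (p0=0, p1=4, p2=2, p3=2, p4=4) → (p0=0, p1=4, p2=2, p3=1, p4=5)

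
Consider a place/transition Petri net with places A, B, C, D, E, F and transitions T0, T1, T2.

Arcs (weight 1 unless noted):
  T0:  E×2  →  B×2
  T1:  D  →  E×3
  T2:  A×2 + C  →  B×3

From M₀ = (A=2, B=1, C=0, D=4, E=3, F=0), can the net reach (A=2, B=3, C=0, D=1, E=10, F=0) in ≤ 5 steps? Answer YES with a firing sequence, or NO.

step 1: fire T0:  (A=2, B=1, C=0, D=4, E=3, F=0) → (A=2, B=3, C=0, D=4, E=1, F=0)
step 2: fire T1:  (A=2, B=3, C=0, D=4, E=1, F=0) → (A=2, B=3, C=0, D=3, E=4, F=0)
step 3: fire T1:  (A=2, B=3, C=0, D=3, E=4, F=0) → (A=2, B=3, C=0, D=2, E=7, F=0)
step 4: fire T1:  (A=2, B=3, C=0, D=2, E=7, F=0) → (A=2, B=3, C=0, D=1, E=10, F=0)

YES — reachable via ⟨T0, T1, T1, T1⟩ (4 firings)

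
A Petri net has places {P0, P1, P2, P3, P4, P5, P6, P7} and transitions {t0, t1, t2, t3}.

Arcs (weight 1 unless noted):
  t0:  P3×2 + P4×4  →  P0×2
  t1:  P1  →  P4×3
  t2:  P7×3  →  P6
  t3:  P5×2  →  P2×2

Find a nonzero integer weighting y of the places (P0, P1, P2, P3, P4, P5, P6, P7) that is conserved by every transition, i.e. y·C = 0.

y = (P0:1, P1:0, P2:0, P3:1, P4:0, P5:0, P6:0, P7:0)

Incidence matrix C (rows=places, cols=transitions):
       t0   t1   t2   t3
   P0   2    0    0    0
   P1   0   -1    0    0
   P2   0    0    0    2
   P3  -2    0    0    0
   P4  -4    3    0    0
   P5   0    0    0   -2
   P6   0    0    1    0
   P7   0    0   -3    0

Candidate y = [1, 0, 0, 1, 0, 0, 0, 0]; check y·C column-wise:
  col t0: 1·2 + 1·-2 + 0·-4 = 0
  col t1: 1·0 + 0·-1 + 1·0 + 0·3 = 0
  col t2: 1·0 + 1·0 + 0·1 + 0·-3 = 0
  col t3: 1·0 + 0·2 + 1·0 + 0·-2 = 0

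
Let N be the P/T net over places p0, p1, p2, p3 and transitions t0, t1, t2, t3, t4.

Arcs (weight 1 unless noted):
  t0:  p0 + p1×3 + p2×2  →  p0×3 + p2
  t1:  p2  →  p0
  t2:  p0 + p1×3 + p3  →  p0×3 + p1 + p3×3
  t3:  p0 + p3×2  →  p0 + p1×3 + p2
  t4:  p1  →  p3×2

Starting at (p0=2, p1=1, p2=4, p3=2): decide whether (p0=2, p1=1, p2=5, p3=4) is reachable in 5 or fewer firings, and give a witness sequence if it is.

NO — not reachable within 5 firings

depth 0: 1 marking
depth 1: 4 markings reached so far
depth 2: 9 markings reached so far
depth 3: 18 markings reached so far
depth 4: 32 markings reached so far
depth 5: 54 markings reached so far
target is not among the 54 markings reachable within 5 steps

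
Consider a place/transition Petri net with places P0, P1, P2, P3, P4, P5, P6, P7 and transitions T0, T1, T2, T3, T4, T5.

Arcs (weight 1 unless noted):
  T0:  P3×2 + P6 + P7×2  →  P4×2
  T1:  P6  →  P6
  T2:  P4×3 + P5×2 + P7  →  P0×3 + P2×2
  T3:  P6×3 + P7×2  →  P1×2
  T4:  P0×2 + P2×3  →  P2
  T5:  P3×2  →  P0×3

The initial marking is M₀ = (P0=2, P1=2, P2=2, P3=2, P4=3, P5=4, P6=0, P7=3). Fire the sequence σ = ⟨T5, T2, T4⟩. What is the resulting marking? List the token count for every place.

(P0=6, P1=2, P2=2, P3=0, P4=0, P5=2, P6=0, P7=2)

step 1: fire T5:  (P0=2, P1=2, P2=2, P3=2, P4=3, P5=4, P6=0, P7=3) → (P0=5, P1=2, P2=2, P3=0, P4=3, P5=4, P6=0, P7=3)
step 2: fire T2:  (P0=5, P1=2, P2=2, P3=0, P4=3, P5=4, P6=0, P7=3) → (P0=8, P1=2, P2=4, P3=0, P4=0, P5=2, P6=0, P7=2)
step 3: fire T4:  (P0=8, P1=2, P2=4, P3=0, P4=0, P5=2, P6=0, P7=2) → (P0=6, P1=2, P2=2, P3=0, P4=0, P5=2, P6=0, P7=2)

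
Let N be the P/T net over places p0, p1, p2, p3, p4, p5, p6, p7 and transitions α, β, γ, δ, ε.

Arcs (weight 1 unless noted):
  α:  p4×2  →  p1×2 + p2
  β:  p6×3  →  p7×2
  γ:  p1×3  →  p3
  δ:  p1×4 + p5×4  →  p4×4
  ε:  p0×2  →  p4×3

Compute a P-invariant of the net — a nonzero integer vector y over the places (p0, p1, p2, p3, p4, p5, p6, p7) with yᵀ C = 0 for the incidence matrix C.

y = (p0:3, p1:2, p2:0, p3:6, p4:2, p5:0, p6:0, p7:0)

Incidence matrix C (rows=places, cols=transitions):
        α    β    γ    δ    ε
   p0   0    0    0    0   -2
   p1   2    0   -3   -4    0
   p2   1    0    0    0    0
   p3   0    0    1    0    0
   p4  -2    0    0    4    3
   p5   0    0    0   -4    0
   p6   0   -3    0    0    0
   p7   0    2    0    0    0

Candidate y = [3, 2, 0, 6, 2, 0, 0, 0]; check y·C column-wise:
  col α: 3·0 + 2·2 + 0·1 + 6·0 + 2·-2 = 0
  col β: 3·0 + 2·0 + 6·0 + 2·0 + 0·-3 + 0·2 = 0
  col γ: 3·0 + 2·-3 + 6·1 + 2·0 = 0
  col δ: 3·0 + 2·-4 + 6·0 + 2·4 + 0·-4 = 0
  col ε: 3·-2 + 2·0 + 6·0 + 2·3 = 0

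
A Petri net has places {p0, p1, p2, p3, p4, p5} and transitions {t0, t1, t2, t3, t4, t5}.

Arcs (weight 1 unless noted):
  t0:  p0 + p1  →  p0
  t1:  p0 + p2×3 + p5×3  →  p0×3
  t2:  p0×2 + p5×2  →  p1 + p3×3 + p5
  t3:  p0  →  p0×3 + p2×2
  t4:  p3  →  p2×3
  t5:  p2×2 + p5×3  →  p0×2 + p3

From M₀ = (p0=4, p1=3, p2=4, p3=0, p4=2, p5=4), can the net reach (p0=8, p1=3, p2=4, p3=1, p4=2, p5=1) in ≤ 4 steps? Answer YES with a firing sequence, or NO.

YES — reachable via ⟨t3, t5⟩ (2 firings)

step 1: fire t3:  (p0=4, p1=3, p2=4, p3=0, p4=2, p5=4) → (p0=6, p1=3, p2=6, p3=0, p4=2, p5=4)
step 2: fire t5:  (p0=6, p1=3, p2=6, p3=0, p4=2, p5=4) → (p0=8, p1=3, p2=4, p3=1, p4=2, p5=1)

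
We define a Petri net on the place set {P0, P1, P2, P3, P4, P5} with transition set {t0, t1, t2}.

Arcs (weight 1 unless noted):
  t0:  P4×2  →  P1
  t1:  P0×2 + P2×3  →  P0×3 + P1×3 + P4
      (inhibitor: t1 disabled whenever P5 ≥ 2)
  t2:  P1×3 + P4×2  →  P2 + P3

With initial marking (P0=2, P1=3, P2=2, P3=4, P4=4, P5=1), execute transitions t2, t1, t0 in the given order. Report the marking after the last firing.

step 1: fire t2:  (P0=2, P1=3, P2=2, P3=4, P4=4, P5=1) → (P0=2, P1=0, P2=3, P3=5, P4=2, P5=1)
step 2: fire t1:  (P0=2, P1=0, P2=3, P3=5, P4=2, P5=1) → (P0=3, P1=3, P2=0, P3=5, P4=3, P5=1)
step 3: fire t0:  (P0=3, P1=3, P2=0, P3=5, P4=3, P5=1) → (P0=3, P1=4, P2=0, P3=5, P4=1, P5=1)

(P0=3, P1=4, P2=0, P3=5, P4=1, P5=1)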